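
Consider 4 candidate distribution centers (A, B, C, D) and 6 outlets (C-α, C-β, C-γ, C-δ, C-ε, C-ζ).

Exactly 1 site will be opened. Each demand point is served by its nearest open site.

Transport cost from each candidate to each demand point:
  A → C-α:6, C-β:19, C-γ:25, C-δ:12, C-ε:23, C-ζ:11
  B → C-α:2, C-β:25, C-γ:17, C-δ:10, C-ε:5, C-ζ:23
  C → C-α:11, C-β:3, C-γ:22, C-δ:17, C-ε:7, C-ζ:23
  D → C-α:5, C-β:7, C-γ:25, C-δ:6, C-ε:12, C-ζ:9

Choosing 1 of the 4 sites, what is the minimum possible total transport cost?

64

Open {D}.
  C-α→D 5, C-β→D 7, C-γ→D 25, C-δ→D 6, C-ε→D 12, C-ζ→D 9  ⇒ total 64.
Compare {B}: total 82.
Compare {C}: total 83.
No size-1 selection does better; minimum is 64.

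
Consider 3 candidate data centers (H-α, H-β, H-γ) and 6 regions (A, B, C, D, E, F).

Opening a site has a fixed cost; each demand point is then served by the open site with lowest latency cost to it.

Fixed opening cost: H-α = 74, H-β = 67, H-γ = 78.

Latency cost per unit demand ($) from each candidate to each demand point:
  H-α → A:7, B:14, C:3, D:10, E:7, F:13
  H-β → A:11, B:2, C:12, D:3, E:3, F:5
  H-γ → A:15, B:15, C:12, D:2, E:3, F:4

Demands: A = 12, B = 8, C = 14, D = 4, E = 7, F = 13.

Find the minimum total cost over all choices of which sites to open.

Open {H-α, H-β}: assign each demand point to its cheapest open site.
  A→H-α 12×7=84, B→H-β 8×2=16, C→H-α 14×3=42, D→H-β 4×3=12, E→H-β 7×3=21, F→H-β 13×5=65
  latency cost 240, fixed 141 → total 381.
Compare {H-α, H-β, H-γ}: latency cost 223 + fixed 219 = 442.
Compare {H-α, H-γ}: latency cost 319 + fixed 152 = 471.
Compare {H-β}: latency cost 414 + fixed 67 = 481.
All other subsets cost ≥ 442. Minimum total cost: 381.

381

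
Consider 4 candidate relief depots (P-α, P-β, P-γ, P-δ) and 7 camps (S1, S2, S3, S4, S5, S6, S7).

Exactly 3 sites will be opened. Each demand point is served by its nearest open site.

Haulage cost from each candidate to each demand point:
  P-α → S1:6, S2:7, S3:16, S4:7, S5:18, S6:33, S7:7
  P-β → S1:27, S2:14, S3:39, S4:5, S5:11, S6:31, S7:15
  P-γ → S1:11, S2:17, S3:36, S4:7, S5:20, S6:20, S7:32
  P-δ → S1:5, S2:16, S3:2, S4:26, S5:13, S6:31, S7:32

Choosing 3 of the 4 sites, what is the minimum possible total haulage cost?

61

Open {P-α, P-γ, P-δ}.
  S1→P-δ 5, S2→P-α 7, S3→P-δ 2, S4→P-α 7, S5→P-δ 13, S6→P-γ 20, S7→P-α 7  ⇒ total 61.
Compare {P-α, P-β, P-δ}: total 68.
Compare {P-α, P-β, P-γ}: total 72.
No size-3 selection does better; minimum is 61.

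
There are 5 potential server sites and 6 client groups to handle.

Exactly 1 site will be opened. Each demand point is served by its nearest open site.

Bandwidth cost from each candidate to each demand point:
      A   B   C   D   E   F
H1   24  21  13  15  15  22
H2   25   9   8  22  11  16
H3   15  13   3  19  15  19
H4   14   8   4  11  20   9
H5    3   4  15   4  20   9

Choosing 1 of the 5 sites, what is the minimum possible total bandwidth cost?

55

Open {H5}.
  A→H5 3, B→H5 4, C→H5 15, D→H5 4, E→H5 20, F→H5 9  ⇒ total 55.
Compare {H4}: total 66.
Compare {H3}: total 84.
No size-1 selection does better; minimum is 55.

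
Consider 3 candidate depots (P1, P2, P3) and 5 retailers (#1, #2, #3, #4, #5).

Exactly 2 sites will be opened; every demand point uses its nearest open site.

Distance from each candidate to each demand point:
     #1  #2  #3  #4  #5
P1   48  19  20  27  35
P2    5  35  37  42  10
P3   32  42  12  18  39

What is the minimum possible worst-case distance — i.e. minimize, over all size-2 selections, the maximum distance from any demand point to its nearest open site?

Open {P1, P2}.
  Farthest demand point is #4 at distance 27 (to P1); all others are ≤ 27.
With {P1, P3} the worst case is 35.
With {P2, P3} the worst case is 35.
No size-2 selection achieves below 27.

27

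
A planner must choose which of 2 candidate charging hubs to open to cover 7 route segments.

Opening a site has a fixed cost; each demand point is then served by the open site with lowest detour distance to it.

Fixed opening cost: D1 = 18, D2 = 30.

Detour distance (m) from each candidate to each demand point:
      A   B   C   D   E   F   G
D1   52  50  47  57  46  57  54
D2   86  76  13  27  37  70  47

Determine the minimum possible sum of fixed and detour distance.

331

Open {D1, D2}: assign each demand point to its cheapest open site.
  A→D1 52, B→D1 50, C→D2 13, D→D2 27, E→D2 37, F→D1 57, G→D2 47
  detour distance 283, fixed 48 → total 331.
Compare {D1}: detour distance 363 + fixed 18 = 381.
Compare {D2}: detour distance 356 + fixed 30 = 386.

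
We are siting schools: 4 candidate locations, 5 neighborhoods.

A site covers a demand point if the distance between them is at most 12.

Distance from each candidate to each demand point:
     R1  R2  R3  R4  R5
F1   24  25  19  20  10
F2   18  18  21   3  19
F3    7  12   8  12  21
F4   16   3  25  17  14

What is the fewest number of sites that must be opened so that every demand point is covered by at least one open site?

Coverage sets (demand points within 12 of each site):
  F1: {R5}
  F2: {R4}
  F3: {R1, R2, R3, R4}
  F4: {R2}
No single site covers all 5 demand points.
But {F1, F3} covers everything, so the minimum is 2.

2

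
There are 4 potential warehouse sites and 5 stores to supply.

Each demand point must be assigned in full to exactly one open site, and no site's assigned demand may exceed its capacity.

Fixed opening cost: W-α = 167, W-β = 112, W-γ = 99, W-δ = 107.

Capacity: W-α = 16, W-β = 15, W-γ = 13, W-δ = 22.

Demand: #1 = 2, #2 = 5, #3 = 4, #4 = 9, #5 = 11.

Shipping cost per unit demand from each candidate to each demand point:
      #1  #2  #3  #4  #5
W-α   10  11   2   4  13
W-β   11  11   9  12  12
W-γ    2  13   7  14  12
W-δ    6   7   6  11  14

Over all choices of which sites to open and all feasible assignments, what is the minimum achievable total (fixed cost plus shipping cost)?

Open {W-γ, W-δ}; cheapest assignment that respects the capacities:
  W-γ (cap 13, load 13): #1, #5 — cost 2×2 + 11×12 = 136
  W-δ (cap 22, load 18): #2, #3, #4 — cost 5×7 + 4×6 + 9×11 = 158
  Shipping 294, fixed 206 → total 500.
  Any other capacity-feasible assignment to {W-γ, W-δ} ships for at least 294.
Compare {W-α, W-δ}: its best feasible assignment gives total 519.
Compare {W-β, W-δ}: its best feasible assignment gives total 521.
Every other set of open sites that can feasibly serve all demand totals ≥ 519 even under its best assignment. Minimum: 500.

500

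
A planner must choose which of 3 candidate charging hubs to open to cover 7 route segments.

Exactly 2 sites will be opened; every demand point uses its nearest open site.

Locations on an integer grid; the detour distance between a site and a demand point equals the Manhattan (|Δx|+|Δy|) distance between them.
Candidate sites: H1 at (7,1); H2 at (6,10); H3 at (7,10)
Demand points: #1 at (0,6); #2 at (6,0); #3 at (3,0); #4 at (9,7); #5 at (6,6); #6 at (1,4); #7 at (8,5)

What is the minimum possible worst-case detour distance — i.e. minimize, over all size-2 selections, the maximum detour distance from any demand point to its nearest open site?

10

Open {H1, H2}.
  Farthest demand point is #1 at detour distance 10 (to H2); all others are ≤ 10.
With {H1, H3} the worst case is 11.
With {H2, H3} the worst case is 13.
No size-2 selection achieves below 10.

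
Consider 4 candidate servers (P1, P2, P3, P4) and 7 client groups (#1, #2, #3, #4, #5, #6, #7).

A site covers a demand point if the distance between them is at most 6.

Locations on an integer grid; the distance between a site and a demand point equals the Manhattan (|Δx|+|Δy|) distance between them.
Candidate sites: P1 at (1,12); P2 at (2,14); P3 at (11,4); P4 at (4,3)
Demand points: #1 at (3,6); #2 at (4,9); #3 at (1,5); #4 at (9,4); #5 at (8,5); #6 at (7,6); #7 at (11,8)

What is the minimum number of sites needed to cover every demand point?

2

Coverage sets (demand points within 6 of each site):
  P1: {#2}
  P2: {}
  P3: {#4, #5, #6, #7}
  P4: {#1, #2, #3, #4, #5, #6}
No single site covers all 7 demand points.
But {P3, P4} covers everything, so the minimum is 2.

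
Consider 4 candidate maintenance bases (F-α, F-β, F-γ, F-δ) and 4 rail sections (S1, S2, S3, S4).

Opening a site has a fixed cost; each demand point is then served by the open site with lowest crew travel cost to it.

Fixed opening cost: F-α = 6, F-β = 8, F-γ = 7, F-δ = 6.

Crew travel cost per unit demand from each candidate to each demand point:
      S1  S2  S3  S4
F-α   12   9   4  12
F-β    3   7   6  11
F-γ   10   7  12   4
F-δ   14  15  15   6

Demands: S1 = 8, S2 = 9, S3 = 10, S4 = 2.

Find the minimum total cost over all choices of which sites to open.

Open {F-α, F-β, F-γ}: assign each demand point to its cheapest open site.
  S1→F-β 8×3=24, S2→F-β 9×7=63, S3→F-α 10×4=40, S4→F-γ 2×4=8
  crew travel cost 135, fixed 21 → total 156.
Compare {F-α, F-β, F-δ}: crew travel cost 139 + fixed 20 = 159.
Compare {F-α, F-β, F-γ, F-δ}: crew travel cost 135 + fixed 27 = 162.
Compare {F-α, F-β}: crew travel cost 149 + fixed 14 = 163.
All other subsets cost ≥ 159. Minimum total cost: 156.

156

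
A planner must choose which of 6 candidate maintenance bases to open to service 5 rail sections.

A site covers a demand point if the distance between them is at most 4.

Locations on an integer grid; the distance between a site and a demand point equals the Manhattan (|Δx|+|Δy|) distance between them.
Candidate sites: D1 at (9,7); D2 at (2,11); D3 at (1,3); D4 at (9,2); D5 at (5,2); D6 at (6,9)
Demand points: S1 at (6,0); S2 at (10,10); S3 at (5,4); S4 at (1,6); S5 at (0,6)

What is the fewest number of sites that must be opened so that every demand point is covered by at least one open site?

3

Coverage sets (demand points within 4 of each site):
  D1: {S2}
  D2: {}
  D3: {S4, S5}
  D4: {}
  D5: {S1, S3}
  D6: {}
No 2 sites suffice: every size-2 union leaves at least one demand point uncovered.
But {D1, D3, D5} covers everything, so the minimum is 3.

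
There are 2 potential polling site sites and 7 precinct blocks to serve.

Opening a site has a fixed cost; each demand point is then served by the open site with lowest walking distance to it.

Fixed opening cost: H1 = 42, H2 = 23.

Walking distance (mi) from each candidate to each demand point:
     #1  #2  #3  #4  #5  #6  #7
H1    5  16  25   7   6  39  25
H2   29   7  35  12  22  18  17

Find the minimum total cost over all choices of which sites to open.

Open {H1, H2}: assign each demand point to its cheapest open site.
  #1→H1 5, #2→H2 7, #3→H1 25, #4→H1 7, #5→H1 6, #6→H2 18, #7→H2 17
  walking distance 85, fixed 65 → total 150.
Compare {H2}: walking distance 140 + fixed 23 = 163.
Compare {H1}: walking distance 123 + fixed 42 = 165.

150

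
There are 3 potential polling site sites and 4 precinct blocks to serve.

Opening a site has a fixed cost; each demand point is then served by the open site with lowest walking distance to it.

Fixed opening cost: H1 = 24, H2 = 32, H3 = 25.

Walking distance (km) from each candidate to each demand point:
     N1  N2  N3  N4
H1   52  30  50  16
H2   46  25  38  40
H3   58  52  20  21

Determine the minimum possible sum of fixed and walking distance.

167

Open {H1, H3}: assign each demand point to its cheapest open site.
  N1→H1 52, N2→H1 30, N3→H3 20, N4→H1 16
  walking distance 118, fixed 49 → total 167.
Compare {H2, H3}: walking distance 112 + fixed 57 = 169.
Compare {H1}: walking distance 148 + fixed 24 = 172.
Compare {H3}: walking distance 151 + fixed 25 = 176.
All other subsets cost ≥ 169. Minimum total cost: 167.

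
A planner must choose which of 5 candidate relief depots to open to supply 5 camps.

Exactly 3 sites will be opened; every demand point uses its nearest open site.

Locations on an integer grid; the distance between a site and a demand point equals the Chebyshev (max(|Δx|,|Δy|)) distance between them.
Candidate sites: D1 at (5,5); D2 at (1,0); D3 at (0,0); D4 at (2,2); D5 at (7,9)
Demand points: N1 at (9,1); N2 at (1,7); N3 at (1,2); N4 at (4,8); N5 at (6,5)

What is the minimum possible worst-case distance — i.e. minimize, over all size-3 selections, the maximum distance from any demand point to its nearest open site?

Open {D1, D2, D3}.
  Farthest demand point is N1 at distance 4 (to D1); all others are ≤ 4.
With {D1, D2, D4} the worst case is 4.
With {D1, D2, D5} the worst case is 4.
No size-3 selection achieves below 4.

4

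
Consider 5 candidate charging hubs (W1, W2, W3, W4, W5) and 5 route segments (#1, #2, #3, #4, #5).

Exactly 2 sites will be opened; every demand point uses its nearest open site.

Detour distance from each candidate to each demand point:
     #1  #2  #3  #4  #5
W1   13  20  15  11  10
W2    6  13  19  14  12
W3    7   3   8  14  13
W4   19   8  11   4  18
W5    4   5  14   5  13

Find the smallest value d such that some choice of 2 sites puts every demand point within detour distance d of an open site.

11

Open {W1, W3}.
  Farthest demand point is #4 at detour distance 11 (to W1); all others are ≤ 11.
With {W2, W4} the worst case is 12.
With {W1, W4} the worst case is 13.
No size-2 selection achieves below 11.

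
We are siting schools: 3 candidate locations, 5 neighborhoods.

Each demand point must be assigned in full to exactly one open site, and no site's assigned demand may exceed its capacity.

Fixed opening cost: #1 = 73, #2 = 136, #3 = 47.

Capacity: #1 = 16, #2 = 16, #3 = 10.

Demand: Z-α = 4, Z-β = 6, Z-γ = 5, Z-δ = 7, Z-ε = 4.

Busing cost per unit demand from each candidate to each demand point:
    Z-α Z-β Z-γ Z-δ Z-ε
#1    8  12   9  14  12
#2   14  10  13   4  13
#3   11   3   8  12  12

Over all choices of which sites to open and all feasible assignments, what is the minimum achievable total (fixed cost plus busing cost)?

361

Open {#1, #3}; cheapest assignment that respects the capacities:
  #1 (cap 16, load 16): Z-α, Z-γ, Z-δ — cost 4×8 + 5×9 + 7×14 = 175
  #3 (cap 10, load 10): Z-β, Z-ε — cost 6×3 + 4×12 = 66
  Shipping 241, fixed 120 → total 361.
  Any other capacity-feasible assignment to {#1, #3} ships for at least 241.
Compare {#2, #3}: its best feasible assignment gives total 390.
Compare {#1, #2}: its best feasible assignment gives total 422.
Every other set of open sites that can feasibly serve all demand totals ≥ 390 even under its best assignment. Minimum: 361.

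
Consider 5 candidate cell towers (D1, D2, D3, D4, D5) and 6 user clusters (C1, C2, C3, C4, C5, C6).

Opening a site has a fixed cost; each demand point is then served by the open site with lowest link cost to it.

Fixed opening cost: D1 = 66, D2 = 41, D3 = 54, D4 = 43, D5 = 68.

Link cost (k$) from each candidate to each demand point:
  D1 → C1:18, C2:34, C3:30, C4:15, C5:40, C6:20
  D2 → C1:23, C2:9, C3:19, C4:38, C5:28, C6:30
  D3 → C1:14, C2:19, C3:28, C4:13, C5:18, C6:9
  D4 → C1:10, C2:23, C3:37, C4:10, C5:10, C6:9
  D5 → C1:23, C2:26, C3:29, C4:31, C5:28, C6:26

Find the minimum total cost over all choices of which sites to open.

142

Open {D4}: assign each demand point to its cheapest open site.
  C1→D4 10, C2→D4 23, C3→D4 37, C4→D4 10, C5→D4 10, C6→D4 9
  link cost 99, fixed 43 → total 142.
Compare {D2, D4}: link cost 67 + fixed 84 = 151.
Compare {D3}: link cost 101 + fixed 54 = 155.
Compare {D2, D3}: link cost 82 + fixed 95 = 177.
All other subsets cost ≥ 151. Minimum total cost: 142.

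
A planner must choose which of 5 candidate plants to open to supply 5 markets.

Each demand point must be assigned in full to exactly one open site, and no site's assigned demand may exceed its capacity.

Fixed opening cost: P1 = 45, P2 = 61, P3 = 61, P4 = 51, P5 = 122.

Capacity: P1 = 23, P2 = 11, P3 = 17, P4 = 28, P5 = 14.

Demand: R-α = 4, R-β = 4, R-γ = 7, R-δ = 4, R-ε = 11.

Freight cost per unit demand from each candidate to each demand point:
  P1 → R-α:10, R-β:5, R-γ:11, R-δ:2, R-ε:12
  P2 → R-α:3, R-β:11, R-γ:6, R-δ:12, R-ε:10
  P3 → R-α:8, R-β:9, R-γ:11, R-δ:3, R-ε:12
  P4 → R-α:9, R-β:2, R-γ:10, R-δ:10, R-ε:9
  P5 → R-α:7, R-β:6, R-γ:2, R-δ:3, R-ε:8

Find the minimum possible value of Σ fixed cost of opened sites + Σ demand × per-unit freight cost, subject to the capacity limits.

Open {P2, P4}; cheapest assignment that respects the capacities:
  P2 (cap 11, load 11): R-α, R-γ — cost 4×3 + 7×6 = 54
  P4 (cap 28, load 19): R-β, R-δ, R-ε — cost 4×2 + 4×10 + 11×9 = 147
  Shipping 201, fixed 112 → total 313.
  Any other capacity-feasible assignment to {P2, P4} ships for at least 201.
Compare {P1, P4}: its best feasible assignment gives total 317.
Compare {P1, P2}: its best feasible assignment gives total 320.
Every other set of open sites that can feasibly serve all demand totals ≥ 317 even under its best assignment. Minimum: 313.

313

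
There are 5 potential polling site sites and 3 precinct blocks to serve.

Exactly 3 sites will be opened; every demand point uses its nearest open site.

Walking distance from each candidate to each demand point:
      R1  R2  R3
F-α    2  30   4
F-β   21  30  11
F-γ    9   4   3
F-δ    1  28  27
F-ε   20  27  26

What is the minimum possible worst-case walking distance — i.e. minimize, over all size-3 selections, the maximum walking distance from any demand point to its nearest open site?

4

Open {F-α, F-β, F-γ}.
  Farthest demand point is R2 at walking distance 4 (to F-γ); all others are ≤ 4.
With {F-α, F-γ, F-δ} the worst case is 4.
With {F-α, F-γ, F-ε} the worst case is 4.
No size-3 selection achieves below 4.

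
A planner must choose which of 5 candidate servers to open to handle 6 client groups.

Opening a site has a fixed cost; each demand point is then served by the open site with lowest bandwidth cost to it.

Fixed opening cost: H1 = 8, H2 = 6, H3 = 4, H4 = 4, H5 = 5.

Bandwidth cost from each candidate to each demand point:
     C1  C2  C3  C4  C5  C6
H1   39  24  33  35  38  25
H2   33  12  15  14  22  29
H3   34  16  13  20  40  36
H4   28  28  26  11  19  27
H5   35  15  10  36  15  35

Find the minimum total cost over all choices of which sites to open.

Open {H4, H5}: assign each demand point to its cheapest open site.
  C1→H4 28, C2→H5 15, C3→H5 10, C4→H4 11, C5→H5 15, C6→H4 27
  bandwidth cost 106, fixed 9 → total 115.
Compare {H2, H4, H5}: bandwidth cost 103 + fixed 15 = 118.
Compare {H3, H4, H5}: bandwidth cost 106 + fixed 13 = 119.
Compare {H1, H4, H5}: bandwidth cost 104 + fixed 17 = 121.
All other subsets cost ≥ 118. Minimum total cost: 115.

115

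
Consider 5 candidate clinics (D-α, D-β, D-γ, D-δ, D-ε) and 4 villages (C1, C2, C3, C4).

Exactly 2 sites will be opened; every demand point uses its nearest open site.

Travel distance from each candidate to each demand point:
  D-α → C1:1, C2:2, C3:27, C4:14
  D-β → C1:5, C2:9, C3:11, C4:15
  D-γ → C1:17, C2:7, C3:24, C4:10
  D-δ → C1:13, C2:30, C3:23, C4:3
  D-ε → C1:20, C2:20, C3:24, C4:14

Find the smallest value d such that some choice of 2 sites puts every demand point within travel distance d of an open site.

11

Open {D-β, D-γ}.
  Farthest demand point is C3 at travel distance 11 (to D-β); all others are ≤ 11.
With {D-β, D-δ} the worst case is 11.
With {D-α, D-β} the worst case is 14.
No size-2 selection achieves below 11.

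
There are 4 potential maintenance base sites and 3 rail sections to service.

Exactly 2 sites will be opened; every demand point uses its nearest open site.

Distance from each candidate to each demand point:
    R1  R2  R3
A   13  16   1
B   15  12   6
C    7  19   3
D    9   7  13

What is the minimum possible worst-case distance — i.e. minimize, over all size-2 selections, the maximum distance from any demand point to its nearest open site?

Open {C, D}.
  Farthest demand point is R1 at distance 7 (to C); all others are ≤ 7.
With {A, D} the worst case is 9.
With {B, D} the worst case is 9.
No size-2 selection achieves below 7.

7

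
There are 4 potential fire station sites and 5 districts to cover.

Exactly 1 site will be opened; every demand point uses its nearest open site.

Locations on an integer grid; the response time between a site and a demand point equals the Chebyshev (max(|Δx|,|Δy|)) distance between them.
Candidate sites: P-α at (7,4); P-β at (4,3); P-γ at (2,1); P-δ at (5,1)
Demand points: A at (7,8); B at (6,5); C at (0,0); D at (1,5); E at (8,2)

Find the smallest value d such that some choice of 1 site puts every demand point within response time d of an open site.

5

Open {P-β}.
  Farthest demand point is A at response time 5 (to P-β); all others are ≤ 5.
With {P-α} the worst case is 7.
With {P-γ} the worst case is 7.
No size-1 selection achieves below 5.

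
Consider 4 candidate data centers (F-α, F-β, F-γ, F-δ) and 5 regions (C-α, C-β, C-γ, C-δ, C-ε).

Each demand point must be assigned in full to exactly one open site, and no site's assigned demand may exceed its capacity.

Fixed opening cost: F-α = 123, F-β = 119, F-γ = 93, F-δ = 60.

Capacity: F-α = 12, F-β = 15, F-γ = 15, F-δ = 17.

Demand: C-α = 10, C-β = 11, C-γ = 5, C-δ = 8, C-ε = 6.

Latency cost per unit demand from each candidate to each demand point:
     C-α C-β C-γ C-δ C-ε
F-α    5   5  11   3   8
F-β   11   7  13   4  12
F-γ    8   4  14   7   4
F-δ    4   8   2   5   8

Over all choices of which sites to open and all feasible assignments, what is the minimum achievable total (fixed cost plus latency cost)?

461

Open {F-α, F-γ, F-δ}; cheapest assignment that respects the capacities:
  F-α (cap 12, load 11): C-β — cost 11×5 = 55
  F-γ (cap 15, load 14): C-δ, C-ε — cost 8×7 + 6×4 = 80
  F-δ (cap 17, load 15): C-α, C-γ — cost 10×4 + 5×2 = 50
  Shipping 185, fixed 276 → total 461.
  Any other capacity-feasible assignment to {F-α, F-γ, F-δ} ships for at least 185.
Compare {F-β, F-γ, F-δ}: its best feasible assignment gives total 470.
Compare {F-α, F-β, F-δ}: its best feasible assignment gives total 511.
Every other set of open sites that can feasibly serve all demand totals ≥ 470 even under its best assignment. Minimum: 461.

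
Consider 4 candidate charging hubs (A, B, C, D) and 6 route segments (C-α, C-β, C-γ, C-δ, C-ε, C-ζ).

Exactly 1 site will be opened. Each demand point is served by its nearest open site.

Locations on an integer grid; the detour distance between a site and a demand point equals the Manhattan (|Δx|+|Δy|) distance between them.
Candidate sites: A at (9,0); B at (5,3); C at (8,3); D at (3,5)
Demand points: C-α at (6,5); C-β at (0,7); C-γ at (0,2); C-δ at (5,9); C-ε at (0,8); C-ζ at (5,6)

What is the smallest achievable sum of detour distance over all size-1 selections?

29

Open {D}.
  C-α→D 3, C-β→D 5, C-γ→D 6, C-δ→D 6, C-ε→D 6, C-ζ→D 3  ⇒ total 29.
Compare {B}: total 37.
Compare {C}: total 53.
No size-1 selection does better; minimum is 29.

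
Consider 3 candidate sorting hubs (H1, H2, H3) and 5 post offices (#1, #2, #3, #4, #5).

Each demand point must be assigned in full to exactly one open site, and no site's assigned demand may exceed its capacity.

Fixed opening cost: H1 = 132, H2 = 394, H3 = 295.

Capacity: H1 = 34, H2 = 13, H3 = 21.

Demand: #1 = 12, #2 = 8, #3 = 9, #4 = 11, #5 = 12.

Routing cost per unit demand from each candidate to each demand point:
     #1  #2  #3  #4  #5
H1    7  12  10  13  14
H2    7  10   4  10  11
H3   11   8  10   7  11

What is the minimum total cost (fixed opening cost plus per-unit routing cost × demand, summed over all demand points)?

Open {H1, H3}; cheapest assignment that respects the capacities:
  H1 (cap 34, load 33): #1, #3, #5 — cost 12×7 + 9×10 + 12×14 = 342
  H3 (cap 21, load 19): #2, #4 — cost 8×8 + 11×7 = 141
  Shipping 483, fixed 427 → total 910.
  Any other capacity-feasible assignment to {H1, H3} ships for at least 483.
Compare {H1, H2, H3}: its best feasible assignment gives total 1250.
Every other set of open sites that can feasibly serve all demand totals ≥ 1250 even under its best assignment. Minimum: 910.

910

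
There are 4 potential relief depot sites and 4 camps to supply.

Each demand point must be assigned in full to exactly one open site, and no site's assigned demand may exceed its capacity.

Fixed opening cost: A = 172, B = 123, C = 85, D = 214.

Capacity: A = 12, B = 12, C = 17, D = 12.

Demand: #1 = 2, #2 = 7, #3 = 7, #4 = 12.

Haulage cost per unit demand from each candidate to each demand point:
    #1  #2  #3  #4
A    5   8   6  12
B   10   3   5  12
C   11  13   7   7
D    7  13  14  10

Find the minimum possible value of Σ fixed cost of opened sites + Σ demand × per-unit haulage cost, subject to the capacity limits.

Open {B, C}; cheapest assignment that respects the capacities:
  B (cap 12, load 12): #4 — cost 12×12 = 144
  C (cap 17, load 16): #1, #2, #3 — cost 2×11 + 7×13 + 7×7 = 162
  Shipping 306, fixed 208 → total 514.
  Any other capacity-feasible assignment to {B, C} ships for at least 306.
Compare {A, B, C}: its best feasible assignment gives total 537.
Compare {A, C}: its best feasible assignment gives total 563.
Every other set of open sites that can feasibly serve all demand totals ≥ 537 even under its best assignment. Minimum: 514.

514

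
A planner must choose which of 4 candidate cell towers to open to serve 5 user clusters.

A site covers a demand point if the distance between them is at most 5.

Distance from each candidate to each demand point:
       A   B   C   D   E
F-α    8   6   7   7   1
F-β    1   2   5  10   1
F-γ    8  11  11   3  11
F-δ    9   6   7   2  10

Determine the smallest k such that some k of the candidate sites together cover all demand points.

Coverage sets (demand points within 5 of each site):
  F-α: {E}
  F-β: {A, B, C, E}
  F-γ: {D}
  F-δ: {D}
No single site covers all 5 demand points.
But {F-β, F-γ} covers everything, so the minimum is 2.

2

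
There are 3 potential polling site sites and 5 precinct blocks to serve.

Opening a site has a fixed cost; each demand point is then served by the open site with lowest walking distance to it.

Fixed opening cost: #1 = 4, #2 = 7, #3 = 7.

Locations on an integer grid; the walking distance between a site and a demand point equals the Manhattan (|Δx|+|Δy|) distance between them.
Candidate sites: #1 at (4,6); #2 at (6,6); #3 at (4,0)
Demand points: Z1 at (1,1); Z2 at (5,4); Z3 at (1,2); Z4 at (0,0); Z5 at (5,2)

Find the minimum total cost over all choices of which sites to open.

Open {#3}: assign each demand point to its cheapest open site.
  Z1→#3 4, Z2→#3 5, Z3→#3 5, Z4→#3 4, Z5→#3 3
  walking distance 21, fixed 7 → total 28.
Compare {#1, #3}: walking distance 19 + fixed 11 = 30.
Compare {#2, #3}: walking distance 19 + fixed 14 = 33.
Compare {#1}: walking distance 33 + fixed 4 = 37.
All other subsets cost ≥ 30. Minimum total cost: 28.

28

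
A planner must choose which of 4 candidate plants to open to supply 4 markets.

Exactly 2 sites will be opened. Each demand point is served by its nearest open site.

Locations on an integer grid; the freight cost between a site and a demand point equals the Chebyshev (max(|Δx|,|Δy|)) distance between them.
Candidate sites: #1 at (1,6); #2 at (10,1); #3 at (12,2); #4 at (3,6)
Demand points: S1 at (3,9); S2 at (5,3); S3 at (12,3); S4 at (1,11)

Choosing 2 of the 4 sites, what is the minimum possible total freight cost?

Open {#3, #4}.
  S1→#4 3, S2→#4 3, S3→#3 1, S4→#4 5  ⇒ total 12.
Compare {#1, #3}: total 13.
Compare {#2, #4}: total 13.
No size-2 selection does better; minimum is 12.

12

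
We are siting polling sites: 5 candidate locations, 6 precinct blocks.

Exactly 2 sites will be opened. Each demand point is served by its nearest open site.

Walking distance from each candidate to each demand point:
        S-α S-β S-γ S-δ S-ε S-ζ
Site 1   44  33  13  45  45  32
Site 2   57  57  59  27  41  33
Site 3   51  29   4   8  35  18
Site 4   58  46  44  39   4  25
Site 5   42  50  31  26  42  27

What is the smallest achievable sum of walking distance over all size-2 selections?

114

Open {Site 3, Site 4}.
  S-α→Site 3 51, S-β→Site 3 29, S-γ→Site 3 4, S-δ→Site 3 8, S-ε→Site 4 4, S-ζ→Site 3 18  ⇒ total 114.
Compare {Site 3, Site 5}: total 136.
Compare {Site 1, Site 3}: total 138.
No size-2 selection does better; minimum is 114.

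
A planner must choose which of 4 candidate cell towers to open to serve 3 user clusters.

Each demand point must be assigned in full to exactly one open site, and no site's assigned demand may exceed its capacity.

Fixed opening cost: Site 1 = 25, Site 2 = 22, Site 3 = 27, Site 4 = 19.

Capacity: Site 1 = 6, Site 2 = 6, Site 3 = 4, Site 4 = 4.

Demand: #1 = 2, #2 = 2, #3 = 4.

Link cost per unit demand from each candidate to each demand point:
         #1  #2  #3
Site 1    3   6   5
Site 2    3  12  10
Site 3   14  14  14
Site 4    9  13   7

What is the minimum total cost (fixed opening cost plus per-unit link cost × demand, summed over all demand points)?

85

Open {Site 1, Site 2}; cheapest assignment that respects the capacities:
  Site 1 (cap 6, load 6): #2, #3 — cost 2×6 + 4×5 = 32
  Site 2 (cap 6, load 2): #1 — cost 2×3 = 6
  Shipping 38, fixed 47 → total 85.
  Any other capacity-feasible assignment to {Site 1, Site 2} ships for at least 38.
Compare {Site 1, Site 4}: its best feasible assignment gives total 90.
Compare {Site 2, Site 4}: its best feasible assignment gives total 99.
Every other set of open sites that can feasibly serve all demand totals ≥ 90 even under its best assignment. Minimum: 85.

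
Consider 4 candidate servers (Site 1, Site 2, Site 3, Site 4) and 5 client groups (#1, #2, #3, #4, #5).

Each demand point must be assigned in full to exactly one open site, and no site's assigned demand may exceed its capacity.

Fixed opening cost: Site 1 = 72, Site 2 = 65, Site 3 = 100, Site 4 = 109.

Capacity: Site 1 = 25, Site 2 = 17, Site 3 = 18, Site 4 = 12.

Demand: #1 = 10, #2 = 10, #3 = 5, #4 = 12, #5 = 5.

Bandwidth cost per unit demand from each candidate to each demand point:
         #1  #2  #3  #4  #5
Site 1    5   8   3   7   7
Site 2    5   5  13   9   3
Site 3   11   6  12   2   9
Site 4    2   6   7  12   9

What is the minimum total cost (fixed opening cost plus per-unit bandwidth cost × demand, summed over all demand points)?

Open {Site 1, Site 3}; cheapest assignment that respects the capacities:
  Site 1 (cap 25, load 25): #1, #2, #3 — cost 10×5 + 10×8 + 5×3 = 145
  Site 3 (cap 18, load 17): #4, #5 — cost 12×2 + 5×9 = 69
  Shipping 214, fixed 172 → total 386.
  Any other capacity-feasible assignment to {Site 1, Site 3} ships for at least 214.
Compare {Site 1, Site 2, Site 3}: its best feasible assignment gives total 391.
Compare {Site 1, Site 2}: its best feasible assignment gives total 405.
Every other set of open sites that can feasibly serve all demand totals ≥ 391 even under its best assignment. Minimum: 386.

386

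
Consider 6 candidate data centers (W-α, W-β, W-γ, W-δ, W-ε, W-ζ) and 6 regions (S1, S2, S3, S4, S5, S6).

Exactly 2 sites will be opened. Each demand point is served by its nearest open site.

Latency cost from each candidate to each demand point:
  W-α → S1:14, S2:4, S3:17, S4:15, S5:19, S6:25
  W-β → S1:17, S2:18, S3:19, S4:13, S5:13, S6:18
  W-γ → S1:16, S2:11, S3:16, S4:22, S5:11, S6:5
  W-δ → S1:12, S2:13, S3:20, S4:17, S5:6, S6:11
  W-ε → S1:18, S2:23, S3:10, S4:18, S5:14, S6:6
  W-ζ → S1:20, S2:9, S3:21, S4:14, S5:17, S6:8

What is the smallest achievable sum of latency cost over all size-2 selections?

63

Open {W-α, W-ε}.
  S1→W-α 14, S2→W-α 4, S3→W-ε 10, S4→W-α 15, S5→W-ε 14, S6→W-ε 6  ⇒ total 63.
Compare {W-δ, W-ε}: total 64.
Compare {W-α, W-γ}: total 65.
No size-2 selection does better; minimum is 63.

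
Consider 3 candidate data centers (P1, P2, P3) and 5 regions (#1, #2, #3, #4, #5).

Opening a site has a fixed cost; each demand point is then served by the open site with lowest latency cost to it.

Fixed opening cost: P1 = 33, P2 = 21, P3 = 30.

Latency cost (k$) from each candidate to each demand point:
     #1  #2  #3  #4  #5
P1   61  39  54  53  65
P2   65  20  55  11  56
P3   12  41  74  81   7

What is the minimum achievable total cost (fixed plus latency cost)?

Open {P2, P3}: assign each demand point to its cheapest open site.
  #1→P3 12, #2→P2 20, #3→P2 55, #4→P2 11, #5→P3 7
  latency cost 105, fixed 51 → total 156.
Compare {P1, P2, P3}: latency cost 104 + fixed 84 = 188.
Compare {P2}: latency cost 207 + fixed 21 = 228.
Compare {P1, P3}: latency cost 165 + fixed 63 = 228.
All other subsets cost ≥ 188. Minimum total cost: 156.

156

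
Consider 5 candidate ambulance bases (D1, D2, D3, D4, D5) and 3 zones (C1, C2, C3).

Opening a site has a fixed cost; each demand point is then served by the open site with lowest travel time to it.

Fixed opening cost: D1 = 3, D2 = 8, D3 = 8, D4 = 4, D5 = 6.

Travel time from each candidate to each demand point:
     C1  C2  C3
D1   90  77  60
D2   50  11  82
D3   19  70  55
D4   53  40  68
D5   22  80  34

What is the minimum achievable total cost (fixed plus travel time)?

81

Open {D2, D5}: assign each demand point to its cheapest open site.
  C1→D5 22, C2→D2 11, C3→D5 34
  travel time 67, fixed 14 → total 81.
Compare {D1, D2, D5}: travel time 67 + fixed 17 = 84.
Compare {D2, D4, D5}: travel time 67 + fixed 18 = 85.
Compare {D2, D3, D5}: travel time 64 + fixed 22 = 86.
All other subsets cost ≥ 84. Minimum total cost: 81.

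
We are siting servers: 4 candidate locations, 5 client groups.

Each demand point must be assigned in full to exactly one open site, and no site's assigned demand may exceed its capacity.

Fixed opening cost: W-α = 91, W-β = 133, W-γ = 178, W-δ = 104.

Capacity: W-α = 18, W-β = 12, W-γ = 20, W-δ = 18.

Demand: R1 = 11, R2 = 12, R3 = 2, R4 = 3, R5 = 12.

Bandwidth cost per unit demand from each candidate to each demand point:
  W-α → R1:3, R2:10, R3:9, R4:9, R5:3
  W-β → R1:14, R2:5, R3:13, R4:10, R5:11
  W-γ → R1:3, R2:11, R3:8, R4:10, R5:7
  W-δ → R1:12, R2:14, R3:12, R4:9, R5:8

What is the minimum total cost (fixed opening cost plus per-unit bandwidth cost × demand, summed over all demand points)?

562

Open {W-α, W-β, W-δ}; cheapest assignment that respects the capacities:
  W-α (cap 18, load 16): R1, R3, R4 — cost 11×3 + 2×9 + 3×9 = 78
  W-β (cap 12, load 12): R2 — cost 12×5 = 60
  W-δ (cap 18, load 12): R5 — cost 12×8 = 96
  Shipping 234, fixed 328 → total 562.
  Any other capacity-feasible assignment to {W-α, W-β, W-δ} ships for at least 234.
Compare {W-α, W-β, W-γ}: its best feasible assignment gives total 574.
Compare {W-β, W-γ, W-δ}: its best feasible assignment gives total 647.
Every other set of open sites that can feasibly serve all demand totals ≥ 574 even under its best assignment. Minimum: 562.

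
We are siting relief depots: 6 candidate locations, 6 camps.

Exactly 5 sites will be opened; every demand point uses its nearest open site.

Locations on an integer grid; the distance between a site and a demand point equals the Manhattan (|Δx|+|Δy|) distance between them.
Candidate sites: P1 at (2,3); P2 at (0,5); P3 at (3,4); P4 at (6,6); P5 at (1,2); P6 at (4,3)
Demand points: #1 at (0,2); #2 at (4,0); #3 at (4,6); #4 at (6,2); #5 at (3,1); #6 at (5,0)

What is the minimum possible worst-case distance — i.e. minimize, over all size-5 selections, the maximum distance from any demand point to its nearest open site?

Open {P1, P2, P3, P4, P6}.
  Farthest demand point is #6 at distance 4 (to P6); all others are ≤ 4.
With {P1, P2, P3, P5, P6} the worst case is 4.
With {P1, P2, P4, P5, P6} the worst case is 4.
No size-5 selection achieves below 4.

4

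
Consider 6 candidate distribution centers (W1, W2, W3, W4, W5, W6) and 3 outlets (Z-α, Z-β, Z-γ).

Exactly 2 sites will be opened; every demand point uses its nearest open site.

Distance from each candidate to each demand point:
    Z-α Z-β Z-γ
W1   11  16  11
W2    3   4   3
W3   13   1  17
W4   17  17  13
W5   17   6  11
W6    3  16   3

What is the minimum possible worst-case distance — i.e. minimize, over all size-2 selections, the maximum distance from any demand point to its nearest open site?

3

Open {W2, W3}.
  Farthest demand point is Z-α at distance 3 (to W2); all others are ≤ 3.
With {W3, W6} the worst case is 3.
With {W1, W2} the worst case is 4.
No size-2 selection achieves below 3.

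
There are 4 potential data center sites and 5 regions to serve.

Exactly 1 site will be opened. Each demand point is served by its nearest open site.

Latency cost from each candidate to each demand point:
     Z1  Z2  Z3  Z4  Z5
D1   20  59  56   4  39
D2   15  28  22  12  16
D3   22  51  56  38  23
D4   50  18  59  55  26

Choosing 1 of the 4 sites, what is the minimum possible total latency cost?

Open {D2}.
  Z1→D2 15, Z2→D2 28, Z3→D2 22, Z4→D2 12, Z5→D2 16  ⇒ total 93.
Compare {D1}: total 178.
Compare {D3}: total 190.
No size-1 selection does better; minimum is 93.

93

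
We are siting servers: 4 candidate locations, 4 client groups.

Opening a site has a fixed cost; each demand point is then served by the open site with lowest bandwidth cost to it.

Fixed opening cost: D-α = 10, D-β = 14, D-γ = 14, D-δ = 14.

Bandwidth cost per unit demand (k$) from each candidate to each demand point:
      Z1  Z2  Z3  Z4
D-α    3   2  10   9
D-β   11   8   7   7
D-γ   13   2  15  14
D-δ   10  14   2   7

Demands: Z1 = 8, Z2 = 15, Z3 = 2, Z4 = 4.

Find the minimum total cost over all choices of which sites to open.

110

Open {D-α, D-δ}: assign each demand point to its cheapest open site.
  Z1→D-α 8×3=24, Z2→D-α 15×2=30, Z3→D-δ 2×2=4, Z4→D-δ 4×7=28
  bandwidth cost 86, fixed 24 → total 110.
Compare {D-α}: bandwidth cost 110 + fixed 10 = 120.
Compare {D-α, D-β}: bandwidth cost 96 + fixed 24 = 120.
Compare {D-α, D-β, D-δ}: bandwidth cost 86 + fixed 38 = 124.
All other subsets cost ≥ 120. Minimum total cost: 110.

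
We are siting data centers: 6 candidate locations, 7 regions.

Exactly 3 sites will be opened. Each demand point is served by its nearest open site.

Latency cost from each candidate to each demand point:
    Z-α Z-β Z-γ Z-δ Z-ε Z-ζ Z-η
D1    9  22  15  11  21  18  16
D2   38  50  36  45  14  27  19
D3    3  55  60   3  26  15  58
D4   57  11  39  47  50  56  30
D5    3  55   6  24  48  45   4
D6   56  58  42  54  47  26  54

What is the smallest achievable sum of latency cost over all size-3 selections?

68

Open {D3, D4, D5}.
  Z-α→D3 3, Z-β→D4 11, Z-γ→D5 6, Z-δ→D3 3, Z-ε→D3 26, Z-ζ→D3 15, Z-η→D5 4  ⇒ total 68.
Compare {D1, D3, D5}: total 74.
Compare {D1, D4, D5}: total 74.
No size-3 selection does better; minimum is 68.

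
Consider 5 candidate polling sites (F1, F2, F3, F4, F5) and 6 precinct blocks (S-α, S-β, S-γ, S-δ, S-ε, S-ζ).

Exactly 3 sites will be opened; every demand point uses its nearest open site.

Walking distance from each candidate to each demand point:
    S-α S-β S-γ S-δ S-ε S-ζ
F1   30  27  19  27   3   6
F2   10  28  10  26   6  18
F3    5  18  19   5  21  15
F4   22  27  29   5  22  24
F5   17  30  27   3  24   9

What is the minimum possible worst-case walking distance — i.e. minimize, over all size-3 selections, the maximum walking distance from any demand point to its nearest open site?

Open {F1, F2, F3}.
  Farthest demand point is S-β at walking distance 18 (to F3); all others are ≤ 18.
With {F2, F3, F4} the worst case is 18.
With {F2, F3, F5} the worst case is 18.
No size-3 selection achieves below 18.

18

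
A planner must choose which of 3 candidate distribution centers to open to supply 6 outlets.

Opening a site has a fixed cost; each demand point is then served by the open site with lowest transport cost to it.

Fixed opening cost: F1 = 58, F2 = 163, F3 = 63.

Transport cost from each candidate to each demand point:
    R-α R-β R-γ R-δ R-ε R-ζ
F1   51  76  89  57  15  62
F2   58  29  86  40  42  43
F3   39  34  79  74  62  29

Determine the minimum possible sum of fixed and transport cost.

374

Open {F1, F3}: assign each demand point to its cheapest open site.
  R-α→F3 39, R-β→F3 34, R-γ→F3 79, R-δ→F1 57, R-ε→F1 15, R-ζ→F3 29
  transport cost 253, fixed 121 → total 374.
Compare {F3}: transport cost 317 + fixed 63 = 380.
Compare {F1}: transport cost 350 + fixed 58 = 408.
Compare {F2}: transport cost 298 + fixed 163 = 461.
All other subsets cost ≥ 380. Minimum total cost: 374.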